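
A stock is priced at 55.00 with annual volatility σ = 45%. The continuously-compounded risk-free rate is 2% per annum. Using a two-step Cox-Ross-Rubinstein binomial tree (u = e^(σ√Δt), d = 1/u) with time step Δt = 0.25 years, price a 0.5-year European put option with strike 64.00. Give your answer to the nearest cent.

12.93

CRR parameters: u = e^(σ√Δt) = e^(0.45·√0.25) = 1.2523, d = 1/u = 0.7985
Per-period rate: rΔt = 0.02·0.25 = 0.005, so R = e^0.005 = 1.0050
Risk-neutral probability p = (e^0.005 − 0.7985)/(1.2523 − 0.7985) = 0.2065/0.4538 = 0.4550
Terminal stock prices: S_uu = 86.26, S_ud = 55, S_dd = 35.07
Terminal payoffs (K − S): max(-22.26, 0) = 0, max(9, 0) = 9, max(28.93, 0) = 28.93
Node u (S = 68.88): V_u = e^(−0.005)·[0.4550·0.0000 + 0.5450·9.0000] = 4.8803
Node d (S = 43.92): V_d = e^(−0.005)·[0.4550·9.0000 + 0.5450·28.9305] = 19.7624
Node 0 (S = 55): V_0 = e^(−0.005)·[0.4550·4.8803 + 0.5450·19.7624] = 12.9258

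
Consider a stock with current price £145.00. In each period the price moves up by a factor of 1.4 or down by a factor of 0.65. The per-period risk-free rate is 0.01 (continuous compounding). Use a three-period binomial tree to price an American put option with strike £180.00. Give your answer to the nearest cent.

Risk-neutral probability p = (e^0.01 − 0.65)/(1.4 − 0.65) = 0.3601/0.7500 = 0.4801
Terminal stock prices: S_uuu = 397.9, S_uud = 184.7, S_udd = 85.77, S_ddd = 39.82
Terminal payoffs (K − S): max(-217.9, 0) = 0, max(-4.73, 0) = 0, max(94.23, 0) = 94.23, max(140.2, 0) = 140.2
Node uu (S = 284.2): continuation = e^(−0.01)·[0.4801·0.0000 + 0.5199·0.0000] = 0.0000; exercise value = 0.0000 ≤ continuation, so V_uu = 0.0000
Node ud (S = 132): continuation = e^(−0.01)·[0.4801·0.0000 + 0.5199·94.2325] = 48.5071; exercise value = 48.0500 ≤ continuation, so V_ud = 48.5071
Node dd (S = 61.26): continuation = e^(−0.01)·[0.4801·94.2325 + 0.5199·140.1794] = 116.9465; exercise value = 118.7375 > continuation, so V_dd = 118.7375 (exercise)
Node u (S = 203): continuation = e^(−0.01)·[0.4801·0.0000 + 0.5199·48.5071] = 24.9695; exercise value = 0.0000 ≤ continuation, so V_u = 24.9695
Node d (S = 94.25): continuation = e^(−0.01)·[0.4801·48.5071 + 0.5199·118.7375] = 84.1762; exercise value = 85.7500 > continuation, so V_d = 85.7500 (exercise)
Node 0 (S = 145): continuation = e^(−0.01)·[0.4801·24.9695 + 0.5199·85.7500] = 56.0084; exercise value = 35.0000 ≤ continuation, so V_0 = 56.0084

£56.01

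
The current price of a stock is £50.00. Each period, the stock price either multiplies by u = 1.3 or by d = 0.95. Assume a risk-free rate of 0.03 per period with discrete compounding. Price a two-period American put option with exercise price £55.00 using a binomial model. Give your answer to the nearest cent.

£5.62

Risk-neutral probability p = (1 + 0.03 − 0.95)/(1.3 − 0.95) = 0.0800/0.3500 = 0.2286
Terminal stock prices: S_uu = 84.5, S_ud = 61.75, S_dd = 45.12
Terminal payoffs (K − S): max(-29.5, 0) = 0, max(-6.75, 0) = 0, max(9.875, 0) = 9.875
Node u (S = 65): continuation = 1/1.03·[0.2286·0.0000 + 0.7714·0.0000] = 0.0000; exercise value = 0.0000 ≤ continuation, so V_u = 0.0000
Node d (S = 47.5): continuation = 1/1.03·[0.2286·0.0000 + 0.7714·9.8750] = 7.3960; exercise value = 7.5000 > continuation, so V_d = 7.5000 (exercise)
Node 0 (S = 50): continuation = 1/1.03·[0.2286·0.0000 + 0.7714·7.5000] = 5.6172; exercise value = 5.0000 ≤ continuation, so V_0 = 5.6172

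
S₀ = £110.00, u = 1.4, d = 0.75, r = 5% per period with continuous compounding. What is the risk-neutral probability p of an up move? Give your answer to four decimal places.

Risk-neutral probability p = (e^0.05 − 0.75)/(1.4 − 0.75) = 0.3013/0.6500 = 0.4635

p = 0.4635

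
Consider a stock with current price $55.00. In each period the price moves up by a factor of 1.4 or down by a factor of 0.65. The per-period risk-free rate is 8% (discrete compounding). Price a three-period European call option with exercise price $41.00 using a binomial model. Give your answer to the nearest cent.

$26.15

Risk-neutral probability p = (1 + 0.08 − 0.65)/(1.4 − 0.65) = 0.4300/0.7500 = 0.5733
Terminal stock prices: S_uuu = 150.9, S_uud = 70.07, S_udd = 32.53, S_ddd = 15.1
Terminal payoffs (S − K): max(109.9, 0) = 109.9, max(29.07, 0) = 29.07, max(-8.467, 0) = 0, max(-25.9, 0) = 0
Node uu (S = 107.8): V_uu = 1/1.08·[0.5733·109.9200 + 0.4267·29.0700] = 69.8370
Node ud (S = 50.05): V_ud = 1/1.08·[0.5733·29.0700 + 0.4267·0.0000] = 15.4322
Node dd (S = 23.24): V_dd = 1/1.08·[0.5733·0.0000 + 0.4267·0.0000] = 0.0000
Node u (S = 77): V_u = 1/1.08·[0.5733·69.8370 + 0.4267·15.4322] = 43.1707
Node d (S = 35.75): V_d = 1/1.08·[0.5733·15.4322 + 0.4267·0.0000] = 8.1924
Node 0 (S = 55): V_0 = 1/1.08·[0.5733·43.1707 + 0.4267·8.1924] = 26.1543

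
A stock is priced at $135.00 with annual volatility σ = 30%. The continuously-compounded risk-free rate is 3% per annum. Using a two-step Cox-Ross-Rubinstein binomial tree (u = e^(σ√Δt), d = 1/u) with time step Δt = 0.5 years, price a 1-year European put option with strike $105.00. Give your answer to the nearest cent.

CRR parameters: u = e^(σ√Δt) = e^(0.3·√0.5) = 1.2363, d = 1/u = 0.8089
Per-period rate: rΔt = 0.03·0.5 = 0.015, so R = e^0.015 = 1.0151
Risk-neutral probability p = (e^0.015 − 0.8089)/(1.2363 − 0.8089) = 0.2063/0.4275 = 0.4825
Terminal stock prices: S_uu = 206.3, S_ud = 135, S_dd = 88.32
Terminal payoffs (K − S): max(-101.3, 0) = 0, max(-30, 0) = 0, max(16.68, 0) = 16.68
Node u (S = 166.9): V_u = e^(−0.015)·[0.4825·0.0000 + 0.5175·0.0000] = 0.0000
Node d (S = 109.2): V_d = e^(−0.015)·[0.4825·0.0000 + 0.5175·16.6761] = 8.5011
Node 0 (S = 135): V_0 = e^(−0.015)·[0.4825·0.0000 + 0.5175·8.5011] = 4.3336

$4.33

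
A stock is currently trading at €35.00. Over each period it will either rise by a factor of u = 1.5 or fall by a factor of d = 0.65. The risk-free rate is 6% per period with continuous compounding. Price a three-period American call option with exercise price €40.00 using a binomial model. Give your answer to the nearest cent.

Risk-neutral probability p = (e^0.06 − 0.65)/(1.5 − 0.65) = 0.4118/0.8500 = 0.4845
Terminal stock prices: S_uuu = 118.1, S_uud = 51.19, S_udd = 22.18, S_ddd = 9.612
Terminal payoffs (S − K): max(78.12, 0) = 78.12, max(11.19, 0) = 11.19, max(-17.82, 0) = 0, max(-30.39, 0) = 0
Node uu (S = 78.75): continuation = e^(−0.06)·[0.4845·78.1250 + 0.5155·11.1875] = 41.0794; exercise value = 38.7500 ≤ continuation, so V_uu = 41.0794
Node ud (S = 34.12): continuation = e^(−0.06)·[0.4845·11.1875 + 0.5155·0.0000] = 5.1048; exercise value = 0.0000 ≤ continuation, so V_ud = 5.1048
Node dd (S = 14.79): continuation = e^(−0.06)·[0.4845·0.0000 + 0.5155·0.0000] = 0.0000; exercise value = 0.0000 ≤ continuation, so V_dd = 0.0000
Node u (S = 52.5): continuation = e^(−0.06)·[0.4845·41.0794 + 0.5155·5.1048] = 21.2227; exercise value = 12.5000 ≤ continuation, so V_u = 21.2227
Node d (S = 22.75): continuation = e^(−0.06)·[0.4845·5.1048 + 0.5155·0.0000] = 2.3293; exercise value = 0.0000 ≤ continuation, so V_d = 2.3293
Node 0 (S = 35): continuation = e^(−0.06)·[0.4845·21.2227 + 0.5155·2.3293] = 10.8147; exercise value = 0.0000 ≤ continuation, so V_0 = 10.8147

€10.81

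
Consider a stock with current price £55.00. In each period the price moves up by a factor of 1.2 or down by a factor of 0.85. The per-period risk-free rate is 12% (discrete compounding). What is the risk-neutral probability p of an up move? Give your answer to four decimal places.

p = 0.7714

Risk-neutral probability p = (1 + 0.12 − 0.85)/(1.2 − 0.85) = 0.2700/0.3500 = 0.7714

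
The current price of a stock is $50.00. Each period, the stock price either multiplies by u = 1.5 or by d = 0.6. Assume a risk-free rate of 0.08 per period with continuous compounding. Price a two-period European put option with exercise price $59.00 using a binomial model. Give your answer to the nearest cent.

Risk-neutral probability p = (e^0.08 − 0.6)/(1.5 − 0.6) = 0.4833/0.9000 = 0.5370
Terminal stock prices: S_uu = 112.5, S_ud = 45, S_dd = 18
Terminal payoffs (K − S): max(-53.5, 0) = 0, max(14, 0) = 14, max(41, 0) = 41
Node u (S = 75): V_u = e^(−0.08)·[0.5370·0.0000 + 0.4630·14.0000] = 5.9838
Node d (S = 30): V_d = e^(−0.08)·[0.5370·14.0000 + 0.4630·41.0000] = 24.4639
Node 0 (S = 50): V_0 = e^(−0.08)·[0.5370·5.9838 + 0.4630·24.4639] = 13.4224

$13.42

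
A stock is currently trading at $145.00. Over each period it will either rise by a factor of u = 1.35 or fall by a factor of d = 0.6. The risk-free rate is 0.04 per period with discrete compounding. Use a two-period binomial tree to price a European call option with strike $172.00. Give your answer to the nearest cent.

$29.36

Risk-neutral probability p = (1 + 0.04 − 0.6)/(1.35 − 0.6) = 0.4400/0.7500 = 0.5867
Terminal stock prices: S_uu = 264.3, S_ud = 117.4, S_dd = 52.2
Terminal payoffs (S − K): max(92.26, 0) = 92.26, max(-54.55, 0) = 0, max(-119.8, 0) = 0
Node u (S = 195.8): V_u = 1/1.04·[0.5867·92.2625 + 0.4133·0.0000] = 52.0455
Node d (S = 87): V_d = 1/1.04·[0.5867·0.0000 + 0.4133·0.0000] = 0.0000
Node 0 (S = 145): V_0 = 1/1.04·[0.5867·52.0455 + 0.4133·0.0000] = 29.3590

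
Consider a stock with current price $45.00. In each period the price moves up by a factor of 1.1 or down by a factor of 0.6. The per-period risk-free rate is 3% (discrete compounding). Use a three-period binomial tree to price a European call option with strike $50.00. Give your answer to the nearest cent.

$5.76

Risk-neutral probability p = (1 + 0.03 − 0.6)/(1.1 − 0.6) = 0.4300/0.5000 = 0.8600
Terminal stock prices: S_uuu = 59.9, S_uud = 32.67, S_udd = 17.82, S_ddd = 9.72
Terminal payoffs (S − K): max(9.895, 0) = 9.895, max(-17.33, 0) = 0, max(-32.18, 0) = 0, max(-40.28, 0) = 0
Node uu (S = 54.45): V_uu = 1/1.03·[0.8600·9.8950 + 0.1400·0.0000] = 8.2618
Node ud (S = 29.7): V_ud = 1/1.03·[0.8600·0.0000 + 0.1400·0.0000] = 0.0000
Node dd (S = 16.2): V_dd = 1/1.03·[0.8600·0.0000 + 0.1400·0.0000] = 0.0000
Node u (S = 49.5): V_u = 1/1.03·[0.8600·8.2618 + 0.1400·0.0000] = 6.8982
Node d (S = 27): V_d = 1/1.03·[0.8600·0.0000 + 0.1400·0.0000] = 0.0000
Node 0 (S = 45): V_0 = 1/1.03·[0.8600·6.8982 + 0.1400·0.0000] = 5.7597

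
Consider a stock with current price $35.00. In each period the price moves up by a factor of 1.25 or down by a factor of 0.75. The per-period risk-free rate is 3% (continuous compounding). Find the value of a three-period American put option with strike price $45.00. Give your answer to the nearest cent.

Risk-neutral probability p = (e^0.03 − 0.75)/(1.25 − 0.75) = 0.2805/0.5000 = 0.5609
Terminal stock prices: S_uuu = 68.36, S_uud = 41.02, S_udd = 24.61, S_ddd = 14.77
Terminal payoffs (K − S): max(-23.36, 0) = 0, max(3.984, 0) = 3.984, max(20.39, 0) = 20.39, max(30.23, 0) = 30.23
Node uu (S = 54.69): continuation = e^(−0.03)·[0.5609·0.0000 + 0.4391·3.9844] = 1.6978; exercise value = 0.0000 ≤ continuation, so V_uu = 1.6978
Node ud (S = 32.81): continuation = e^(−0.03)·[0.5609·3.9844 + 0.4391·20.3906] = 10.8575; exercise value = 12.1875 > continuation, so V_ud = 12.1875 (exercise)
Node dd (S = 19.69): continuation = e^(−0.03)·[0.5609·20.3906 + 0.4391·30.2344] = 23.9825; exercise value = 25.3125 > continuation, so V_dd = 25.3125 (exercise)
Node u (S = 43.75): continuation = e^(−0.03)·[0.5609·1.6978 + 0.4391·12.1875] = 6.1174; exercise value = 1.2500 ≤ continuation, so V_u = 6.1174
Node d (S = 26.25): continuation = e^(−0.03)·[0.5609·12.1875 + 0.4391·25.3125] = 17.4200; exercise value = 18.7500 > continuation, so V_d = 18.7500 (exercise)
Node 0 (S = 35): continuation = e^(−0.03)·[0.5609·6.1174 + 0.4391·18.7500] = 11.3195; exercise value = 10.0000 ≤ continuation, so V_0 = 11.3195

$11.32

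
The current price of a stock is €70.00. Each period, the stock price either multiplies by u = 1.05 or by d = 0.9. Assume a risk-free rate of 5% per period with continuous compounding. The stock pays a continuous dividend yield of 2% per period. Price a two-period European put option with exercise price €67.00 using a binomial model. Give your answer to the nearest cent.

Per-period risk-free factor R = e^0.05 = 1.0513; dividend-adjusted growth = e^(0.05−0.02) = 1.0305.
Risk-neutral probability p = (1.0305 − 0.9)/(1.05 − 0.9) = 0.1305/0.1500 = 0.8697
Terminal stock prices: S_uu = 77.17, S_ud = 66.15, S_dd = 56.7
Terminal payoffs (K − S): max(-10.17, 0) = 0, max(0.85, 0) = 0.85, max(10.3, 0) = 10.3
Node u (S = 73.5): V_u = e^(−0.05)·[0.8697·0.0000 + 0.1303·0.8500] = 0.1054
Node d (S = 63): V_d = e^(−0.05)·[0.8697·0.8500 + 0.1303·10.3000] = 1.9799
Node 0 (S = 70): V_0 = e^(−0.05)·[0.8697·0.1054 + 0.1303·1.9799] = 0.3326

€0.33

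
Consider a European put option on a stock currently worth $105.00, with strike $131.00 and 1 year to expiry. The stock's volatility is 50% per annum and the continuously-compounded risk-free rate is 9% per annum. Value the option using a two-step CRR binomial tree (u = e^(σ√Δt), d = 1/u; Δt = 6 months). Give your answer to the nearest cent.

CRR parameters: u = e^(σ√Δt) = e^(0.5·√0.5) = 1.4241, d = 1/u = 0.7022
Per-period rate: rΔt = 0.09·0.5 = 0.045, so R = e^0.045 = 1.0460
Risk-neutral probability p = (e^0.045 − 0.7022)/(1.4241 − 0.7022) = 0.3438/0.7219 = 0.4763
Terminal stock prices: S_uu = 213, S_ud = 105, S_dd = 51.77
Terminal payoffs (K − S): max(-81.95, 0) = 0, max(26, 0) = 26, max(79.23, 0) = 79.23
Node u (S = 149.5): V_u = e^(−0.045)·[0.4763·0.0000 + 0.5237·26.0000] = 13.0176
Node d (S = 73.73): V_d = e^(−0.045)·[0.4763·26.0000 + 0.5237·79.2278] = 51.5059
Node 0 (S = 105): V_0 = e^(−0.045)·[0.4763·13.0176 + 0.5237·51.5059] = 31.7150

$31.72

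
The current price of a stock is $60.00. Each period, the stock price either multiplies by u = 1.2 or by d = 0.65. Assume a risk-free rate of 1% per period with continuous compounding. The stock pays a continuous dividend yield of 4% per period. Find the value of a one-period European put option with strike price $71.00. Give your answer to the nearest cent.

$13.22

Per-period risk-free factor R = e^0.01 = 1.0101; dividend-adjusted growth = e^(0.01−0.04) = 0.9704.
Risk-neutral probability p = (0.9704 − 0.65)/(1.2 − 0.65) = 0.3204/0.5500 = 0.5826
Terminal stock prices: S_u = 72, S_d = 39
Terminal payoffs (K − S): max(-1, 0) = 0, max(32, 0) = 32
Node 0 (S = 60): V_0 = e^(−0.01)·[0.5826·0.0000 + 0.4174·32.0000] = 13.2230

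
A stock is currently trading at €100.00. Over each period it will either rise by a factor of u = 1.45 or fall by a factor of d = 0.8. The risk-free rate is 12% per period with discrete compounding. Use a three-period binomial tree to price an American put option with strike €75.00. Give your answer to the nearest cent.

€2.26

Risk-neutral probability p = (1 + 0.12 − 0.8)/(1.45 − 0.8) = 0.3200/0.6500 = 0.4923
Terminal stock prices: S_uuu = 304.9, S_uud = 168.2, S_udd = 92.8, S_ddd = 51.2
Terminal payoffs (K − S): max(-229.9, 0) = 0, max(-93.2, 0) = 0, max(-17.8, 0) = 0, max(23.8, 0) = 23.8
Node uu (S = 210.2): continuation = 1/1.12·[0.4923·0.0000 + 0.5077·0.0000] = 0.0000; exercise value = 0.0000 ≤ continuation, so V_uu = 0.0000
Node ud (S = 116): continuation = 1/1.12·[0.4923·0.0000 + 0.5077·0.0000] = 0.0000; exercise value = 0.0000 ≤ continuation, so V_ud = 0.0000
Node dd (S = 64): continuation = 1/1.12·[0.4923·0.0000 + 0.5077·23.8000] = 10.7885; exercise value = 11.0000 > continuation, so V_dd = 11.0000 (exercise)
Node u (S = 145): continuation = 1/1.12·[0.4923·0.0000 + 0.5077·0.0000] = 0.0000; exercise value = 0.0000 ≤ continuation, so V_u = 0.0000
Node d (S = 80): continuation = 1/1.12·[0.4923·0.0000 + 0.5077·11.0000] = 4.9863; exercise value = 0.0000 ≤ continuation, so V_d = 4.9863
Node 0 (S = 100): continuation = 1/1.12·[0.4923·0.0000 + 0.5077·4.9863] = 2.2603; exercise value = 0.0000 ≤ continuation, so V_0 = 2.2603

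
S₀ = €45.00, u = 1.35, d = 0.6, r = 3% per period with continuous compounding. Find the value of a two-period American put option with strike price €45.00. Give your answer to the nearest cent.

€9.41

Risk-neutral probability p = (e^0.03 − 0.6)/(1.35 − 0.6) = 0.4305/0.7500 = 0.5739
Terminal stock prices: S_uu = 82.01, S_ud = 36.45, S_dd = 16.2
Terminal payoffs (K − S): max(-37.01, 0) = 0, max(8.55, 0) = 8.55, max(28.8, 0) = 28.8
Node u (S = 60.75): continuation = e^(−0.03)·[0.5739·0.0000 + 0.4261·8.5500] = 3.5352; exercise value = 0.0000 ≤ continuation, so V_u = 3.5352
Node d (S = 27): continuation = e^(−0.03)·[0.5739·8.5500 + 0.4261·28.8000] = 16.6700; exercise value = 18.0000 > continuation, so V_d = 18.0000 (exercise)
Node 0 (S = 45): continuation = e^(−0.03)·[0.5739·3.5352 + 0.4261·18.0000] = 9.4114; exercise value = 0.0000 ≤ continuation, so V_0 = 9.4114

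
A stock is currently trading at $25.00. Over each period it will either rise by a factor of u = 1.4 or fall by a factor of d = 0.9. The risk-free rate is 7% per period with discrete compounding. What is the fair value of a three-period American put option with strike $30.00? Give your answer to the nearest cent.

Risk-neutral probability p = (1 + 0.07 − 0.9)/(1.4 − 0.9) = 0.1700/0.5000 = 0.3400
Terminal stock prices: S_uuu = 68.6, S_uud = 44.1, S_udd = 28.35, S_ddd = 18.23
Terminal payoffs (K − S): max(-38.6, 0) = 0, max(-14.1, 0) = 0, max(1.65, 0) = 1.65, max(11.77, 0) = 11.77
Node uu (S = 49): continuation = 1/1.07·[0.3400·0.0000 + 0.6600·0.0000] = 0.0000; exercise value = 0.0000 ≤ continuation, so V_uu = 0.0000
Node ud (S = 31.5): continuation = 1/1.07·[0.3400·0.0000 + 0.6600·1.6500] = 1.0178; exercise value = 0.0000 ≤ continuation, so V_ud = 1.0178
Node dd (S = 20.25): continuation = 1/1.07·[0.3400·1.6500 + 0.6600·11.7750] = 7.7874; exercise value = 9.7500 > continuation, so V_dd = 9.7500 (exercise)
Node u (S = 35): continuation = 1/1.07·[0.3400·0.0000 + 0.6600·1.0178] = 0.6278; exercise value = 0.0000 ≤ continuation, so V_u = 0.6278
Node d (S = 22.5): continuation = 1/1.07·[0.3400·1.0178 + 0.6600·9.7500] = 6.3374; exercise value = 7.5000 > continuation, so V_d = 7.5000 (exercise)
Node 0 (S = 25): continuation = 1/1.07·[0.3400·0.6278 + 0.6600·7.5000] = 4.8256; exercise value = 5.0000 > continuation, so V_0 = 5.0000 (exercise)

$5.00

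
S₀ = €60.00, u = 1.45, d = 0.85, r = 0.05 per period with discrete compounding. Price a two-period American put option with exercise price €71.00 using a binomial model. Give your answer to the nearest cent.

Risk-neutral probability p = (1 + 0.05 − 0.85)/(1.45 − 0.85) = 0.2000/0.6000 = 0.3333
Terminal stock prices: S_uu = 126.2, S_ud = 73.95, S_dd = 43.35
Terminal payoffs (K − S): max(-55.15, 0) = 0, max(-2.95, 0) = 0, max(27.65, 0) = 27.65
Node u (S = 87): continuation = 1/1.05·[0.3333·0.0000 + 0.6667·0.0000] = 0.0000; exercise value = 0.0000 ≤ continuation, so V_u = 0.0000
Node d (S = 51): continuation = 1/1.05·[0.3333·0.0000 + 0.6667·27.6500] = 17.5556; exercise value = 20.0000 > continuation, so V_d = 20.0000 (exercise)
Node 0 (S = 60): continuation = 1/1.05·[0.3333·0.0000 + 0.6667·20.0000] = 12.6984; exercise value = 11.0000 ≤ continuation, so V_0 = 12.6984

€12.70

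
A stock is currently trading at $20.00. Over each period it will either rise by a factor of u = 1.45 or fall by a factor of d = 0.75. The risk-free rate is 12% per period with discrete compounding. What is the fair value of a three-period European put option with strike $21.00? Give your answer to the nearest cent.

Risk-neutral probability p = (1 + 0.12 − 0.75)/(1.45 − 0.75) = 0.3700/0.7000 = 0.5286
Terminal stock prices: S_uuu = 60.97, S_uud = 31.54, S_udd = 16.31, S_ddd = 8.438
Terminal payoffs (K − S): max(-39.97, 0) = 0, max(-10.54, 0) = 0, max(4.688, 0) = 4.688, max(12.56, 0) = 12.56
Node uu (S = 42.05): V_uu = 1/1.12·[0.5286·0.0000 + 0.4714·0.0000] = 0.0000
Node ud (S = 21.75): V_ud = 1/1.12·[0.5286·0.0000 + 0.4714·4.6875] = 1.9731
Node dd (S = 11.25): V_dd = 1/1.12·[0.5286·4.6875 + 0.4714·12.5625] = 7.5000
Node u (S = 29): V_u = 1/1.12·[0.5286·0.0000 + 0.4714·1.9731] = 0.8305
Node d (S = 15): V_d = 1/1.12·[0.5286·1.9731 + 0.4714·7.5000] = 4.0880
Node 0 (S = 20): V_0 = 1/1.12·[0.5286·0.8305 + 0.4714·4.0880] = 2.1127

$2.11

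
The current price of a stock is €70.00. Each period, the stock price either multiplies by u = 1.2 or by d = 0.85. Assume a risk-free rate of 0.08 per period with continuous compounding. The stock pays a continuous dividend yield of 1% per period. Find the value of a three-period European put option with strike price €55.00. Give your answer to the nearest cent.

€0.46

Per-period risk-free factor R = e^0.08 = 1.0833; dividend-adjusted growth = e^(0.08−0.01) = 1.0725.
Risk-neutral probability p = (1.0725 − 0.85)/(1.2 − 0.85) = 0.2225/0.3500 = 0.6357
Terminal stock prices: S_uuu = 121, S_uud = 85.68, S_udd = 60.69, S_ddd = 42.99
Terminal payoffs (K − S): max(-65.96, 0) = 0, max(-30.68, 0) = 0, max(-5.69, 0) = 0, max(12.01, 0) = 12.01
Node uu (S = 100.8): V_uu = e^(−0.08)·[0.6357·0.0000 + 0.3643·0.0000] = 0.0000
Node ud (S = 71.4): V_ud = e^(−0.08)·[0.6357·0.0000 + 0.3643·0.0000] = 0.0000
Node dd (S = 50.57): V_dd = e^(−0.08)·[0.6357·0.0000 + 0.3643·12.0113] = 4.0389
Node u (S = 84): V_u = e^(−0.08)·[0.6357·0.0000 + 0.3643·0.0000] = 0.0000
Node d (S = 59.5): V_d = e^(−0.08)·[0.6357·0.0000 + 0.3643·4.0389] = 1.3581
Node 0 (S = 70): V_0 = e^(−0.08)·[0.6357·0.0000 + 0.3643·1.3581] = 0.4567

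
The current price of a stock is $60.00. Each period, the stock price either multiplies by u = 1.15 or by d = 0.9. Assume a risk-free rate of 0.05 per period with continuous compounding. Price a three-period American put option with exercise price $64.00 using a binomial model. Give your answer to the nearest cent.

$4.42

Risk-neutral probability p = (e^0.05 − 0.9)/(1.15 − 0.9) = 0.1513/0.2500 = 0.6051
Terminal stock prices: S_uuu = 91.25, S_uud = 71.41, S_udd = 55.89, S_ddd = 43.74
Terminal payoffs (K − S): max(-27.25, 0) = 0, max(-7.415, 0) = 0, max(8.11, 0) = 8.11, max(20.26, 0) = 20.26
Node uu (S = 79.35): continuation = e^(−0.05)·[0.6051·0.0000 + 0.3949·0.0000] = 0.0000; exercise value = 0.0000 ≤ continuation, so V_uu = 0.0000
Node ud (S = 62.1): continuation = e^(−0.05)·[0.6051·0.0000 + 0.3949·8.1100] = 3.0466; exercise value = 1.9000 ≤ continuation, so V_ud = 3.0466
Node dd (S = 48.6): continuation = e^(−0.05)·[0.6051·8.1100 + 0.3949·20.2600] = 12.2787; exercise value = 15.4000 > continuation, so V_dd = 15.4000 (exercise)
Node u (S = 69): continuation = e^(−0.05)·[0.6051·0.0000 + 0.3949·3.0466] = 1.1445; exercise value = 0.0000 ≤ continuation, so V_u = 1.1445
Node d (S = 54): continuation = e^(−0.05)·[0.6051·3.0466 + 0.3949·15.4000] = 7.5386; exercise value = 10.0000 > continuation, so V_d = 10.0000 (exercise)
Node 0 (S = 60): continuation = e^(−0.05)·[0.6051·1.1445 + 0.3949·10.0000] = 4.4153; exercise value = 4.0000 ≤ continuation, so V_0 = 4.4153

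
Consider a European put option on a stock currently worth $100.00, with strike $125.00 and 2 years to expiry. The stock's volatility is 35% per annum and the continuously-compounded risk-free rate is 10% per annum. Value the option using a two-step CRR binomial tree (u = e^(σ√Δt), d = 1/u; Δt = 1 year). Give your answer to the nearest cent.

$21.99

CRR parameters: u = e^(σ√Δt) = e^(0.35·√1) = 1.4191, d = 1/u = 0.7047
Per-period rate: rΔt = 0.1·1 = 0.1, so R = e^0.1 = 1.1052
Risk-neutral probability p = (e^0.1 − 0.7047)/(1.4191 − 0.7047) = 0.4005/0.7144 = 0.5606
Terminal stock prices: S_uu = 201.4, S_ud = 100, S_dd = 49.66
Terminal payoffs (K − S): max(-76.38, 0) = 0, max(25, 0) = 25, max(75.34, 0) = 75.34
Node u (S = 141.9): V_u = e^(−0.1)·[0.5606·0.0000 + 0.4394·25.0000] = 9.9396
Node d (S = 70.47): V_d = e^(−0.1)·[0.5606·25.0000 + 0.4394·75.3415] = 42.6359
Node 0 (S = 100): V_0 = e^(−0.1)·[0.5606·9.9396 + 0.4394·42.6359] = 21.9932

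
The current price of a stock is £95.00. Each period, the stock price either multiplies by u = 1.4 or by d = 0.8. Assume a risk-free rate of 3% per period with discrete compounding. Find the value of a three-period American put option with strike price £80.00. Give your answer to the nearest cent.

£6.88

Risk-neutral probability p = (1 + 0.03 − 0.8)/(1.4 − 0.8) = 0.2300/0.6000 = 0.3833
Terminal stock prices: S_uuu = 260.7, S_uud = 149, S_udd = 85.12, S_ddd = 48.64
Terminal payoffs (K − S): max(-180.7, 0) = 0, max(-68.96, 0) = 0, max(-5.12, 0) = 0, max(31.36, 0) = 31.36
Node uu (S = 186.2): continuation = 1/1.03·[0.3833·0.0000 + 0.6167·0.0000] = 0.0000; exercise value = 0.0000 ≤ continuation, so V_uu = 0.0000
Node ud (S = 106.4): continuation = 1/1.03·[0.3833·0.0000 + 0.6167·0.0000] = 0.0000; exercise value = 0.0000 ≤ continuation, so V_ud = 0.0000
Node dd (S = 60.8): continuation = 1/1.03·[0.3833·0.0000 + 0.6167·31.3600] = 18.7754; exercise value = 19.2000 > continuation, so V_dd = 19.2000 (exercise)
Node u (S = 133): continuation = 1/1.03·[0.3833·0.0000 + 0.6167·0.0000] = 0.0000; exercise value = 0.0000 ≤ continuation, so V_u = 0.0000
Node d (S = 76): continuation = 1/1.03·[0.3833·0.0000 + 0.6167·19.2000] = 11.4951; exercise value = 4.0000 ≤ continuation, so V_d = 11.4951
Node 0 (S = 95): continuation = 1/1.03·[0.3833·0.0000 + 0.6167·11.4951] = 6.8822; exercise value = 0.0000 ≤ continuation, so V_0 = 6.8822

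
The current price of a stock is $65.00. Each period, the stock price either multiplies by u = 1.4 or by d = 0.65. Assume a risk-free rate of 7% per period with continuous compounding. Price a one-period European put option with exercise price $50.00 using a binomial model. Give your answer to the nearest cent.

$3.16

Risk-neutral probability p = (e^0.07 − 0.65)/(1.4 − 0.65) = 0.4225/0.7500 = 0.5633
Terminal stock prices: S_u = 91, S_d = 42.25
Terminal payoffs (K − S): max(-41, 0) = 0, max(7.75, 0) = 7.75
Node 0 (S = 65): V_0 = e^(−0.07)·[0.5633·0.0000 + 0.4367·7.7500] = 3.1553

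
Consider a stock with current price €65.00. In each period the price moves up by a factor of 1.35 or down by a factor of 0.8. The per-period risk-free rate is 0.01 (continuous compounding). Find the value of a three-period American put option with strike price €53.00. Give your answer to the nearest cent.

Risk-neutral probability p = (e^0.01 − 0.8)/(1.35 − 0.8) = 0.2101/0.5500 = 0.3819
Terminal stock prices: S_uuu = 159.9, S_uud = 94.77, S_udd = 56.16, S_ddd = 33.28
Terminal payoffs (K − S): max(-106.9, 0) = 0, max(-41.77, 0) = 0, max(-3.16, 0) = 0, max(19.72, 0) = 19.72
Node uu (S = 118.5): continuation = e^(−0.01)·[0.3819·0.0000 + 0.6181·0.0000] = 0.0000; exercise value = 0.0000 ≤ continuation, so V_uu = 0.0000
Node ud (S = 70.2): continuation = e^(−0.01)·[0.3819·0.0000 + 0.6181·0.0000] = 0.0000; exercise value = 0.0000 ≤ continuation, so V_ud = 0.0000
Node dd (S = 41.6): continuation = e^(−0.01)·[0.3819·0.0000 + 0.6181·19.7200] = 12.0675; exercise value = 11.4000 ≤ continuation, so V_dd = 12.0675
Node u (S = 87.75): continuation = e^(−0.01)·[0.3819·0.0000 + 0.6181·0.0000] = 0.0000; exercise value = 0.0000 ≤ continuation, so V_u = 0.0000
Node d (S = 52): continuation = e^(−0.01)·[0.3819·0.0000 + 0.6181·12.0675] = 7.3846; exercise value = 1.0000 ≤ continuation, so V_d = 7.3846
Node 0 (S = 65): continuation = e^(−0.01)·[0.3819·0.0000 + 0.6181·7.3846] = 4.5189; exercise value = 0.0000 ≤ continuation, so V_0 = 4.5189

€4.52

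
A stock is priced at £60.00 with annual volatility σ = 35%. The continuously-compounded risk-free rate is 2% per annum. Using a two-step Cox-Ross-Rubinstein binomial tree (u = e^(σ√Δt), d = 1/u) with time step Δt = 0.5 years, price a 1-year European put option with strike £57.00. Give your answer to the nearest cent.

£5.87

CRR parameters: u = e^(σ√Δt) = e^(0.35·√0.5) = 1.2808, d = 1/u = 0.7808
Per-period rate: rΔt = 0.02·0.5 = 0.01, so R = e^0.01 = 1.0101
Risk-neutral probability p = (e^0.01 − 0.7808)/(1.2808 − 0.7808) = 0.2293/0.5000 = 0.4585
Terminal stock prices: S_uu = 98.43, S_ud = 60, S_dd = 36.58
Terminal payoffs (K − S): max(-41.43, 0) = 0, max(-3, 0) = 0, max(20.42, 0) = 20.42
Node u (S = 76.85): V_u = e^(−0.01)·[0.4585·0.0000 + 0.5415·0.0000] = 0.0000
Node d (S = 46.85): V_d = e^(−0.01)·[0.4585·0.0000 + 0.5415·20.4248] = 10.9492
Node 0 (S = 60): V_0 = e^(−0.01)·[0.4585·0.0000 + 0.5415·10.9492] = 5.8695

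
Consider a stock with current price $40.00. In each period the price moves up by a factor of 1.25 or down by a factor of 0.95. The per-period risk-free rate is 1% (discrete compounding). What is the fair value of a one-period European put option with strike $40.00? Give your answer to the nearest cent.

Risk-neutral probability p = (1 + 0.01 − 0.95)/(1.25 − 0.95) = 0.0600/0.3000 = 0.2000
Terminal stock prices: S_u = 50, S_d = 38
Terminal payoffs (K − S): max(-10, 0) = 0, max(2, 0) = 2
Node 0 (S = 40): V_0 = 1/1.01·[0.2000·0.0000 + 0.8000·2.0000] = 1.5842

$1.58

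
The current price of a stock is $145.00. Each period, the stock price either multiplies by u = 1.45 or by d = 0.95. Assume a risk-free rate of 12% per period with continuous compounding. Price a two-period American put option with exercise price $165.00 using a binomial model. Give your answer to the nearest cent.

Risk-neutral probability p = (e^0.12 − 0.95)/(1.45 − 0.95) = 0.1775/0.5000 = 0.3550
Terminal stock prices: S_uu = 304.9, S_ud = 199.7, S_dd = 130.9
Terminal payoffs (K − S): max(-139.9, 0) = 0, max(-34.74, 0) = 0, max(34.14, 0) = 34.14
Node u (S = 210.2): continuation = e^(−0.12)·[0.3550·0.0000 + 0.6450·0.0000] = 0.0000; exercise value = 0.0000 ≤ continuation, so V_u = 0.0000
Node d (S = 137.8): continuation = e^(−0.12)·[0.3550·0.0000 + 0.6450·34.1375] = 19.5290; exercise value = 27.2500 > continuation, so V_d = 27.2500 (exercise)
Node 0 (S = 145): continuation = e^(−0.12)·[0.3550·0.0000 + 0.6450·27.2500] = 15.5889; exercise value = 20.0000 > continuation, so V_0 = 20.0000 (exercise)

$20.00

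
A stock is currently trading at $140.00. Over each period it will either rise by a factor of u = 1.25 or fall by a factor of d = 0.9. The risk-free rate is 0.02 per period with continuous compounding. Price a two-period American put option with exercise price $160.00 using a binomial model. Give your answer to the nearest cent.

$22.42

Risk-neutral probability p = (e^0.02 − 0.9)/(1.25 − 0.9) = 0.1202/0.3500 = 0.3434
Terminal stock prices: S_uu = 218.8, S_ud = 157.5, S_dd = 113.4
Terminal payoffs (K − S): max(-58.75, 0) = 0, max(2.5, 0) = 2.5, max(46.6, 0) = 46.6
Node u (S = 175): continuation = e^(−0.02)·[0.3434·0.0000 + 0.6566·2.5000] = 1.6089; exercise value = 0.0000 ≤ continuation, so V_u = 1.6089
Node d (S = 126): continuation = e^(−0.02)·[0.3434·2.5000 + 0.6566·46.6000] = 30.8318; exercise value = 34.0000 > continuation, so V_d = 34.0000 (exercise)
Node 0 (S = 140): continuation = e^(−0.02)·[0.3434·1.6089 + 0.6566·34.0000] = 22.4229; exercise value = 20.0000 ≤ continuation, so V_0 = 22.4229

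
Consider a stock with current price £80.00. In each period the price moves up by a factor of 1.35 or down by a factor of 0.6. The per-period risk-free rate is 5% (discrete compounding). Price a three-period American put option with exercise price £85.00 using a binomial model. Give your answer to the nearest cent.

Risk-neutral probability p = (1 + 0.05 − 0.6)/(1.35 − 0.6) = 0.4500/0.7500 = 0.6000
Terminal stock prices: S_uuu = 196.8, S_uud = 87.48, S_udd = 38.88, S_ddd = 17.28
Terminal payoffs (K − S): max(-111.8, 0) = 0, max(-2.48, 0) = 0, max(46.12, 0) = 46.12, max(67.72, 0) = 67.72
Node uu (S = 145.8): continuation = 1/1.05·[0.6000·0.0000 + 0.4000·0.0000] = 0.0000; exercise value = 0.0000 ≤ continuation, so V_uu = 0.0000
Node ud (S = 64.8): continuation = 1/1.05·[0.6000·0.0000 + 0.4000·46.1200] = 17.5695; exercise value = 20.2000 > continuation, so V_ud = 20.2000 (exercise)
Node dd (S = 28.8): continuation = 1/1.05·[0.6000·46.1200 + 0.4000·67.7200] = 52.1524; exercise value = 56.2000 > continuation, so V_dd = 56.2000 (exercise)
Node u (S = 108): continuation = 1/1.05·[0.6000·0.0000 + 0.4000·20.2000] = 7.6952; exercise value = 0.0000 ≤ continuation, so V_u = 7.6952
Node d (S = 48): continuation = 1/1.05·[0.6000·20.2000 + 0.4000·56.2000] = 32.9524; exercise value = 37.0000 > continuation, so V_d = 37.0000 (exercise)
Node 0 (S = 80): continuation = 1/1.05·[0.6000·7.6952 + 0.4000·37.0000] = 18.4925; exercise value = 5.0000 ≤ continuation, so V_0 = 18.4925

£18.49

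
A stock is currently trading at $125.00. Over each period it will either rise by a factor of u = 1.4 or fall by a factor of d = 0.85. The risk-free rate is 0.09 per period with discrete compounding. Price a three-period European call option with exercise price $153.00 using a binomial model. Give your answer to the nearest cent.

Risk-neutral probability p = (1 + 0.09 − 0.85)/(1.4 − 0.85) = 0.2400/0.5500 = 0.4364
Terminal stock prices: S_uuu = 343, S_uud = 208.2, S_udd = 126.4, S_ddd = 76.77
Terminal payoffs (S − K): max(190, 0) = 190, max(55.25, 0) = 55.25, max(-26.56, 0) = 0, max(-76.23, 0) = 0
Node uu (S = 245): V_uu = 1/1.09·[0.4364·190.0000 + 0.5636·55.2500] = 104.6330
Node ud (S = 148.8): V_ud = 1/1.09·[0.4364·55.2500 + 0.5636·0.0000] = 22.1184
Node dd (S = 90.31): V_dd = 1/1.09·[0.4364·0.0000 + 0.5636·0.0000] = 0.0000
Node u (S = 175): V_u = 1/1.09·[0.4364·104.6330 + 0.5636·22.1184] = 53.3255
Node d (S = 106.2): V_d = 1/1.09·[0.4364·22.1184 + 0.5636·0.0000] = 8.8548
Node 0 (S = 125): V_0 = 1/1.09·[0.4364·53.3255 + 0.5636·8.8548] = 25.9268

$25.93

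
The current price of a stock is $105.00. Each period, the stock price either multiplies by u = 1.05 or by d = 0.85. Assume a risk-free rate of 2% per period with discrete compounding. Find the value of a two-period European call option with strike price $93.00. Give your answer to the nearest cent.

Risk-neutral probability p = (1 + 0.02 − 0.85)/(1.05 − 0.85) = 0.1700/0.2000 = 0.8500
Terminal stock prices: S_uu = 115.8, S_ud = 93.71, S_dd = 75.86
Terminal payoffs (S − K): max(22.76, 0) = 22.76, max(0.7125, 0) = 0.7125, max(-17.14, 0) = 0
Node u (S = 110.2): V_u = 1/1.02·[0.8500·22.7625 + 0.1500·0.7125] = 19.0735
Node d (S = 89.25): V_d = 1/1.02·[0.8500·0.7125 + 0.1500·0.0000] = 0.5937
Node 0 (S = 105): V_0 = 1/1.02·[0.8500·19.0735 + 0.1500·0.5937] = 15.9819

$15.98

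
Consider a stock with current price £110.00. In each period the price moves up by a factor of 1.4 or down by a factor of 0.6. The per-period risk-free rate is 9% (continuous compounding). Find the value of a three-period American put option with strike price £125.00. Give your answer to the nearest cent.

Risk-neutral probability p = (e^0.09 − 0.6)/(1.4 − 0.6) = 0.4942/0.8000 = 0.6177
Terminal stock prices: S_uuu = 301.8, S_uud = 129.4, S_udd = 55.44, S_ddd = 23.76
Terminal payoffs (K − S): max(-176.8, 0) = 0, max(-4.36, 0) = 0, max(69.56, 0) = 69.56, max(101.2, 0) = 101.2
Node uu (S = 215.6): continuation = e^(−0.09)·[0.6177·0.0000 + 0.3823·0.0000] = 0.0000; exercise value = 0.0000 ≤ continuation, so V_uu = 0.0000
Node ud (S = 92.4): continuation = e^(−0.09)·[0.6177·0.0000 + 0.3823·69.5600] = 24.3028; exercise value = 32.6000 > continuation, so V_ud = 32.6000 (exercise)
Node dd (S = 39.6): continuation = e^(−0.09)·[0.6177·69.5600 + 0.3823·101.2400] = 74.6414; exercise value = 85.4000 > continuation, so V_dd = 85.4000 (exercise)
Node u (S = 154): continuation = e^(−0.09)·[0.6177·0.0000 + 0.3823·32.6000] = 11.3898; exercise value = 0.0000 ≤ continuation, so V_u = 11.3898
Node d (S = 66): continuation = e^(−0.09)·[0.6177·32.6000 + 0.3823·85.4000] = 48.2414; exercise value = 59.0000 > continuation, so V_d = 59.0000 (exercise)
Node 0 (S = 110): continuation = e^(−0.09)·[0.6177·11.3898 + 0.3823·59.0000] = 27.0435; exercise value = 15.0000 ≤ continuation, so V_0 = 27.0435

£27.04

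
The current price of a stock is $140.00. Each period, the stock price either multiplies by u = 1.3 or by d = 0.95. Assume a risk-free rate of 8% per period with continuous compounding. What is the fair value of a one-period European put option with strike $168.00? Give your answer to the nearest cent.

$20.01

Risk-neutral probability p = (e^0.08 − 0.95)/(1.3 − 0.95) = 0.1333/0.3500 = 0.3808
Terminal stock prices: S_u = 182, S_d = 133
Terminal payoffs (K − S): max(-14, 0) = 0, max(35, 0) = 35
Node 0 (S = 140): V_0 = e^(−0.08)·[0.3808·0.0000 + 0.6192·35.0000] = 20.0051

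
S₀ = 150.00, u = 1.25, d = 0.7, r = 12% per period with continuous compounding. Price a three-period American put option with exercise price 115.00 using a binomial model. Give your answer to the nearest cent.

2.86

Risk-neutral probability p = (e^0.12 − 0.7)/(1.25 − 0.7) = 0.4275/0.5500 = 0.7773
Terminal stock prices: S_uuu = 293, S_uud = 164.1, S_udd = 91.87, S_ddd = 51.45
Terminal payoffs (K − S): max(-178, 0) = 0, max(-49.06, 0) = 0, max(23.13, 0) = 23.13, max(63.55, 0) = 63.55
Node uu (S = 234.4): continuation = e^(−0.12)·[0.7773·0.0000 + 0.2227·0.0000] = 0.0000; exercise value = 0.0000 ≤ continuation, so V_uu = 0.0000
Node ud (S = 131.2): continuation = e^(−0.12)·[0.7773·0.0000 + 0.2227·23.1250] = 4.5683; exercise value = 0.0000 ≤ continuation, so V_ud = 4.5683
Node dd (S = 73.5): continuation = e^(−0.12)·[0.7773·23.1250 + 0.2227·63.5500] = 28.4959; exercise value = 41.5000 > continuation, so V_dd = 41.5000 (exercise)
Node u (S = 187.5): continuation = e^(−0.12)·[0.7773·0.0000 + 0.2227·4.5683] = 0.9024; exercise value = 0.0000 ≤ continuation, so V_u = 0.9024
Node d (S = 105): continuation = e^(−0.12)·[0.7773·4.5683 + 0.2227·41.5000] = 11.3474; exercise value = 10.0000 ≤ continuation, so V_d = 11.3474
Node 0 (S = 150): continuation = e^(−0.12)·[0.7773·0.9024 + 0.2227·11.3474] = 2.8638; exercise value = 0.0000 ≤ continuation, so V_0 = 2.8638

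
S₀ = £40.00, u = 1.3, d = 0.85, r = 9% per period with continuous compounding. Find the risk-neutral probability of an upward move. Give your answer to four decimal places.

p = 0.5426

Risk-neutral probability p = (e^0.09 − 0.85)/(1.3 − 0.85) = 0.2442/0.4500 = 0.5426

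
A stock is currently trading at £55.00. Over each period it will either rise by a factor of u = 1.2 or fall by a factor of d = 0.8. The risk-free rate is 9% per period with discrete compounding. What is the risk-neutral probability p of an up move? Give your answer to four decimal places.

p = 0.7250

Risk-neutral probability p = (1 + 0.09 − 0.8)/(1.2 − 0.8) = 0.2900/0.4000 = 0.7250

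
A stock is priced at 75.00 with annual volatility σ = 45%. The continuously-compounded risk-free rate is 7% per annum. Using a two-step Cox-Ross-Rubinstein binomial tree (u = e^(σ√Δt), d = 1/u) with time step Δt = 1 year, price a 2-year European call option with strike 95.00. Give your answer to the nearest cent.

16.98

CRR parameters: u = e^(σ√Δt) = e^(0.45·√1) = 1.5683, d = 1/u = 0.6376
Per-period rate: rΔt = 0.07·1 = 0.07, so R = e^0.07 = 1.0725
Risk-neutral probability p = (e^0.07 − 0.6376)/(1.5683 − 0.6376) = 0.4349/0.9307 = 0.4673
Terminal stock prices: S_uu = 184.5, S_ud = 75, S_dd = 30.49
Terminal payoffs (S − K): max(89.47, 0) = 89.47, max(-20, 0) = 0, max(-64.51, 0) = 0
Node u (S = 117.6): V_u = e^(−0.07)·[0.4673·89.4702 + 0.5327·0.0000] = 38.9803
Node d (S = 47.82): V_d = e^(−0.07)·[0.4673·0.0000 + 0.5327·0.0000] = 0.0000
Node 0 (S = 75): V_0 = e^(−0.07)·[0.4673·38.9803 + 0.5327·0.0000] = 16.9829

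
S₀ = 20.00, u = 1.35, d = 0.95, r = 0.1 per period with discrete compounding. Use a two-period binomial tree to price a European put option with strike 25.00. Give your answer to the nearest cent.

Risk-neutral probability p = (1 + 0.1 − 0.95)/(1.35 − 0.95) = 0.1500/0.4000 = 0.3750
Terminal stock prices: S_uu = 36.45, S_ud = 25.65, S_dd = 18.05
Terminal payoffs (K − S): max(-11.45, 0) = 0, max(-0.65, 0) = 0, max(6.95, 0) = 6.95
Node u (S = 27): V_u = 1/1.1·[0.3750·0.0000 + 0.6250·0.0000] = 0.0000
Node d (S = 19): V_d = 1/1.1·[0.3750·0.0000 + 0.6250·6.9500] = 3.9489
Node 0 (S = 20): V_0 = 1/1.1·[0.3750·0.0000 + 0.6250·3.9489] = 2.2437

2.24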